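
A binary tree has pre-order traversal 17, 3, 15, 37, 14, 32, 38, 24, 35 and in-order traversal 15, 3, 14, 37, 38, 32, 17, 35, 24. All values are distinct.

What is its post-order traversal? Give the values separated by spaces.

The first element of pre-order is the root; it splits in-order into left and right subtrees.
Root 17: left subtree has 6 nodes {15, 3, 14, 37, 38, 32}, right has 2 {35, 24}.
  Root 3: left subtree has 1 node {15}, right has 4 {14, 37, 38, 32}.
    Root 37: left subtree has 1 node {14}, right has 2 {38, 32}.
      Root 32: left subtree has 1 node {38}, right has 0 { }.
  Root 24: left subtree has 1 node {35}, right has 0 { }.

15 14 38 32 37 3 35 24 17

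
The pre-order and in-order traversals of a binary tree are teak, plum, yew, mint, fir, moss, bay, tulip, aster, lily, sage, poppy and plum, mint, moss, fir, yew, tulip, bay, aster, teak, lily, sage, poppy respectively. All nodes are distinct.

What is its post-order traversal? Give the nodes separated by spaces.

moss fir mint tulip aster bay yew plum poppy sage lily teak

The first element of pre-order is the root; it splits in-order into left and right subtrees.
Root teak: left subtree has 8 nodes {plum, mint, moss, fir, yew, tulip, bay, aster}, right has 3 {lily, sage, poppy}.
  Root plum: left subtree has 0 nodes { }, right has 7 {mint, moss, fir, yew, tulip, bay, aster}.
    Root yew: left subtree has 3 nodes {mint, moss, fir}, right has 3 {tulip, bay, aster}.
      Root mint: left subtree has 0 nodes { }, right has 2 {moss, fir}.
        Root fir: left subtree has 1 node {moss}, right has 0 { }.
      Root bay: left subtree has 1 node {tulip}, right has 1 {aster}.
  Root lily: left subtree has 0 nodes { }, right has 2 {sage, poppy}.
    Root sage: left subtree has 0 nodes { }, right has 1 {poppy}.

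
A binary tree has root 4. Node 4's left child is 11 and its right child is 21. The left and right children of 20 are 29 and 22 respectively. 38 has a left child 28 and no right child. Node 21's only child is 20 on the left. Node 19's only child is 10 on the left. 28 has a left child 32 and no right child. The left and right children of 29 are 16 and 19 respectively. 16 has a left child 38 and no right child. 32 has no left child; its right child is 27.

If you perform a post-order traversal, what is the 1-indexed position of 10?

7

Post-order visits the left subtree, then the right subtree, then the node.
At 4: go left to 11.
  11 is a leaf — visit 11.
At 4: go right to 21.
  At 21: go left to 20.
    At 20: go left to 29.
      At 29: go left to 16.
        At 16: go left to 38.
          At 38: go left to 28.
            At 28: go left to 32.
              At 32: no left child.
              At 32: go right to 27.
                27 is a leaf — visit 27.
              Visit 32.
            At 28: no right child.
            Visit 28.
          At 38: no right child.
          Visit 38.
        At 16: no right child.
        Visit 16.
      At 29: go right to 19.
        At 19: go left to 10.
          10 is a leaf — visit 10.
        At 19: no right child.
        Visit 19.
      Visit 29.
    At 20: go right to 22.
      22 is a leaf — visit 22.
    Visit 20.
  At 21: no right child.
  Visit 21.
Visit 4.
Full post-order sequence: 11, 27, 32, 28, 38, 16, 10, 19, 29, 22, 20, 21, 4.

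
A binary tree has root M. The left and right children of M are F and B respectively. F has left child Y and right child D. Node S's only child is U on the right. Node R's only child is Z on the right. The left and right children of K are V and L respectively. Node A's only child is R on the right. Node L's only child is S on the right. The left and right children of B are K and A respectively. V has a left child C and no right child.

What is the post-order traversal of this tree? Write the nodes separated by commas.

Post-order visits the left subtree, then the right subtree, then the node.
At M: go left to F.
  At F: go left to Y.
    Y is a leaf — visit Y.
  At F: go right to D.
    D is a leaf — visit D.
  Visit F.
At M: go right to B.
  At B: go left to K.
    At K: go left to V.
      At V: go left to C.
        C is a leaf — visit C.
      At V: no right child.
      Visit V.
    At K: go right to L.
      At L: no left child.
      At L: go right to S.
        At S: no left child.
        At S: go right to U.
          U is a leaf — visit U.
        Visit S.
      Visit L.
    Visit K.
  At B: go right to A.
    At A: no left child.
    At A: go right to R.
      At R: no left child.
      At R: go right to Z.
        Z is a leaf — visit Z.
      Visit R.
    Visit A.
  Visit B.
Visit M.

Y, D, F, C, V, U, S, L, K, Z, R, A, B, M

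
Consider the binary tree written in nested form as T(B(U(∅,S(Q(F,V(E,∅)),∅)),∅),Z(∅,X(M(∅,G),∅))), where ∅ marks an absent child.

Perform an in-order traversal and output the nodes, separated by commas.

U, F, Q, E, V, S, B, T, Z, M, G, X

In-order visits the left subtree, then the node, then the right subtree.
At T: go left to B.
  At B: go left to U.
    At U: no left child.
    Visit U.
    At U: go right to S.
      At S: go left to Q.
        At Q: go left to F.
          F is a leaf — visit F.
        Visit Q.
        At Q: go right to V.
          At V: go left to E.
            E is a leaf — visit E.
          Visit V.
          At V: no right child.
      Visit S.
      At S: no right child.
  Visit B.
  At B: no right child.
Visit T.
At T: go right to Z.
  At Z: no left child.
  Visit Z.
  At Z: go right to X.
    At X: go left to M.
      At M: no left child.
      Visit M.
      At M: go right to G.
        G is a leaf — visit G.
    Visit X.
    At X: no right child.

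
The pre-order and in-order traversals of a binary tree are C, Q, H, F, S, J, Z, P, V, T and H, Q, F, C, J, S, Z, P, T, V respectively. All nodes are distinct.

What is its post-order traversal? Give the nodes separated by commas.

H, F, Q, J, T, V, P, Z, S, C

The first element of pre-order is the root; it splits in-order into left and right subtrees.
Root C: left subtree has 3 nodes {H, Q, F}, right has 6 {J, S, Z, P, T, V}.
  Root Q: left subtree has 1 node {H}, right has 1 {F}.
  Root S: left subtree has 1 node {J}, right has 4 {Z, P, T, V}.
    Root Z: left subtree has 0 nodes { }, right has 3 {P, T, V}.
      Root P: left subtree has 0 nodes { }, right has 2 {T, V}.
        Root V: left subtree has 1 node {T}, right has 0 { }.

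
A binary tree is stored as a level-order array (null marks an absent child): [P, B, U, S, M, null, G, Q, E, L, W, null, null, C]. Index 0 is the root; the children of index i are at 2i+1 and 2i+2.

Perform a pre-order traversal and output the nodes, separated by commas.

Pre-order visits the node, then its left subtree, then its right subtree.
Visit P.
At P: go left to B.
  Visit B.
  At B: go left to S.
    Visit S.
    At S: go left to Q.
      Q is a leaf — visit Q.
    At S: go right to E.
      E is a leaf — visit E.
  At B: go right to M.
    Visit M.
    At M: go left to L.
      L is a leaf — visit L.
    At M: go right to W.
      W is a leaf — visit W.
At P: go right to U.
  Visit U.
  At U: no left child.
  At U: go right to G.
    Visit G.
    At G: go left to C.
      C is a leaf — visit C.
    At G: no right child.

P, B, S, Q, E, M, L, W, U, G, C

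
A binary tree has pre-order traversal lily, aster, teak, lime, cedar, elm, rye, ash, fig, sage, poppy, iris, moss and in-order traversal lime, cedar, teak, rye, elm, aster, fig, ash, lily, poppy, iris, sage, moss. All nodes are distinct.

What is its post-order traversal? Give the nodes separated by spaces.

The first element of pre-order is the root; it splits in-order into left and right subtrees.
Root lily: left subtree has 8 nodes {lime, cedar, teak, rye, elm, aster, fig, ash}, right has 4 {poppy, iris, sage, moss}.
  Root aster: left subtree has 5 nodes {lime, cedar, teak, rye, elm}, right has 2 {fig, ash}.
    Root teak: left subtree has 2 nodes {lime, cedar}, right has 2 {rye, elm}.
      Root lime: left subtree has 0 nodes { }, right has 1 {cedar}.
      Root elm: left subtree has 1 node {rye}, right has 0 { }.
    Root ash: left subtree has 1 node {fig}, right has 0 { }.
  Root sage: left subtree has 2 nodes {poppy, iris}, right has 1 {moss}.
    Root poppy: left subtree has 0 nodes { }, right has 1 {iris}.

cedar lime rye elm teak fig ash aster iris poppy moss sage lily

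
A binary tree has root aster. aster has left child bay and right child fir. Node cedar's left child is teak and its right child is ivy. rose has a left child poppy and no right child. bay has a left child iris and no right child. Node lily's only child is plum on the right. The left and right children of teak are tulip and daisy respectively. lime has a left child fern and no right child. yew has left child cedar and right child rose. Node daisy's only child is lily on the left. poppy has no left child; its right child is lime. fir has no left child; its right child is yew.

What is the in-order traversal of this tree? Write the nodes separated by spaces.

In-order visits the left subtree, then the node, then the right subtree.
At aster: go left to bay.
  At bay: go left to iris.
    iris is a leaf — visit iris.
  Visit bay.
  At bay: no right child.
Visit aster.
At aster: go right to fir.
  At fir: no left child.
  Visit fir.
  At fir: go right to yew.
    At yew: go left to cedar.
      At cedar: go left to teak.
        At teak: go left to tulip.
          tulip is a leaf — visit tulip.
        Visit teak.
        At teak: go right to daisy.
          At daisy: go left to lily.
            At lily: no left child.
            Visit lily.
            At lily: go right to plum.
              plum is a leaf — visit plum.
          Visit daisy.
          At daisy: no right child.
      Visit cedar.
      At cedar: go right to ivy.
        ivy is a leaf — visit ivy.
    Visit yew.
    At yew: go right to rose.
      At rose: go left to poppy.
        At poppy: no left child.
        Visit poppy.
        At poppy: go right to lime.
          At lime: go left to fern.
            fern is a leaf — visit fern.
          Visit lime.
          At lime: no right child.
      Visit rose.
      At rose: no right child.

iris bay aster fir tulip teak lily plum daisy cedar ivy yew poppy fern lime rose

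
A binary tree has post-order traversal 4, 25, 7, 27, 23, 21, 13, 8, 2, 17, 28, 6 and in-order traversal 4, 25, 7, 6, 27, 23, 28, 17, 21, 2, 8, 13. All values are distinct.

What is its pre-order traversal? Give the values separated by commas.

The last element of post-order is the root; it splits in-order into left and right subtrees.
Root 6: left subtree has 3 nodes {4, 25, 7}, right has 8 {27, 23, 28, 17, 21, 2, 8, 13}.
  Root 7: left subtree has 2 nodes {4, 25}, right has 0 { }.
    Root 25: left subtree has 1 node {4}, right has 0 { }.
  Root 28: left subtree has 2 nodes {27, 23}, right has 5 {17, 21, 2, 8, 13}.
    Root 23: left subtree has 1 node {27}, right has 0 { }.
    Root 17: left subtree has 0 nodes { }, right has 4 {21, 2, 8, 13}.
      Root 2: left subtree has 1 node {21}, right has 2 {8, 13}.
        Root 8: left subtree has 0 nodes { }, right has 1 {13}.

6, 7, 25, 4, 28, 23, 27, 17, 2, 21, 8, 13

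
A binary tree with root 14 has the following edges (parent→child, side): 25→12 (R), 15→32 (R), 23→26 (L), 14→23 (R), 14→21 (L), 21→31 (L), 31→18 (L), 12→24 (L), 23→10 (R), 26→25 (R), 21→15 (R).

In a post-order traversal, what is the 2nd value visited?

Post-order visits the left subtree, then the right subtree, then the node.
At 14: go left to 21.
  At 21: go left to 31.
    At 31: go left to 18.
      18 is a leaf — visit 18.
    At 31: no right child.
    Visit 31.
  At 21: go right to 15.
    At 15: no left child.
    At 15: go right to 32.
      32 is a leaf — visit 32.
    Visit 15.
  Visit 21.
At 14: go right to 23.
  At 23: go left to 26.
    At 26: no left child.
    At 26: go right to 25.
      At 25: no left child.
      At 25: go right to 12.
        At 12: go left to 24.
          24 is a leaf — visit 24.
        At 12: no right child.
        Visit 12.
      Visit 25.
    Visit 26.
  At 23: go right to 10.
    10 is a leaf — visit 10.
  Visit 23.
Visit 14.
Full post-order sequence: 18, 31, 32, 15, 21, 24, 12, 25, 26, 10, 23, 14.

31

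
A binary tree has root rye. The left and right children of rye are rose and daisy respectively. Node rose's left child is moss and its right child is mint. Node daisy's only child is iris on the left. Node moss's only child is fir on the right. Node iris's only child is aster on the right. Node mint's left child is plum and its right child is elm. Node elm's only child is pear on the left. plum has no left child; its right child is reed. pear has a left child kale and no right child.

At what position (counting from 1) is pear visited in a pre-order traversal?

Pre-order visits the node, then its left subtree, then its right subtree.
Visit rye.
At rye: go left to rose.
  Visit rose.
  At rose: go left to moss.
    Visit moss.
    At moss: no left child.
    At moss: go right to fir.
      fir is a leaf — visit fir.
  At rose: go right to mint.
    Visit mint.
    At mint: go left to plum.
      Visit plum.
      At plum: no left child.
      At plum: go right to reed.
        reed is a leaf — visit reed.
    At mint: go right to elm.
      Visit elm.
      At elm: go left to pear.
        Visit pear.
        At pear: go left to kale.
          kale is a leaf — visit kale.
        At pear: no right child.
      At elm: no right child.
At rye: go right to daisy.
  Visit daisy.
  At daisy: go left to iris.
    Visit iris.
    At iris: no left child.
    At iris: go right to aster.
      aster is a leaf — visit aster.
  At daisy: no right child.
Full pre-order sequence: rye, rose, moss, fir, mint, plum, reed, elm, pear, kale, daisy, iris, aster.

9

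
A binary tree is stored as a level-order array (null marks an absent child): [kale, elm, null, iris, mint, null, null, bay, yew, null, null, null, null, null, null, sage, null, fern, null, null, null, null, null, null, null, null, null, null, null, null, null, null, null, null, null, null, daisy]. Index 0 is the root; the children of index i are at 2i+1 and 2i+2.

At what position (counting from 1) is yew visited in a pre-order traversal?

6

Pre-order visits the node, then its left subtree, then its right subtree.
Visit kale.
At kale: go left to elm.
  Visit elm.
  At elm: go left to iris.
    Visit iris.
    At iris: go left to bay.
      Visit bay.
      At bay: go left to sage.
        sage is a leaf — visit sage.
      At bay: no right child.
    At iris: go right to yew.
      Visit yew.
      At yew: go left to fern.
        Visit fern.
        At fern: no left child.
        At fern: go right to daisy.
          daisy is a leaf — visit daisy.
      At yew: no right child.
  At elm: go right to mint.
    mint is a leaf — visit mint.
At kale: no right child.
Full pre-order sequence: kale, elm, iris, bay, sage, yew, fern, daisy, mint.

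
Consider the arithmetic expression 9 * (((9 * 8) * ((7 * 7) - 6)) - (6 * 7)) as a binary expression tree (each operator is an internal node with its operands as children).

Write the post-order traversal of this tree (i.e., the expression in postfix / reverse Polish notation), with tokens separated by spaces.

Post-order on an expression tree gives postfix notation: for each operator, emit left operand, right operand, then the operator.

9 9 8 * 7 7 * 6 - * 6 7 * - *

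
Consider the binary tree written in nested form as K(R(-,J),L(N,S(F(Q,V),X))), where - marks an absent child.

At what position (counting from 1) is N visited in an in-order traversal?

4

In-order visits the left subtree, then the node, then the right subtree.
At K: go left to R.
  At R: no left child.
  Visit R.
  At R: go right to J.
    J is a leaf — visit J.
Visit K.
At K: go right to L.
  At L: go left to N.
    N is a leaf — visit N.
  Visit L.
  At L: go right to S.
    At S: go left to F.
      At F: go left to Q.
        Q is a leaf — visit Q.
      Visit F.
      At F: go right to V.
        V is a leaf — visit V.
    Visit S.
    At S: go right to X.
      X is a leaf — visit X.
Full in-order sequence: R, J, K, N, L, Q, F, V, S, X.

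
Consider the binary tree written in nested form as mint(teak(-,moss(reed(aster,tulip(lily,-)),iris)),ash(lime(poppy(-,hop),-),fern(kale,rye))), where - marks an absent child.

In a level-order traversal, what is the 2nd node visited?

teak

Level-order visits nodes level by level from the root, left to right within each level.
Level 0: mint
Level 1: teak, ash
Level 2: moss, lime, fern
Level 3: reed, iris, poppy, kale, rye
Level 4: aster, tulip, hop
Level 5: lily
Full level-order sequence: mint, teak, ash, moss, lime, fern, reed, iris, poppy, kale, rye, aster, tulip, hop, lily.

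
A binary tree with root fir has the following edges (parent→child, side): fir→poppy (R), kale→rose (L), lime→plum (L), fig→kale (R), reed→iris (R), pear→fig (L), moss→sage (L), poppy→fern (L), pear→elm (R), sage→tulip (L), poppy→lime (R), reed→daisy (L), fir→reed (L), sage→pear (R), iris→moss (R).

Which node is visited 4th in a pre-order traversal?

iris

Pre-order visits the node, then its left subtree, then its right subtree.
Visit fir.
At fir: go left to reed.
  Visit reed.
  At reed: go left to daisy.
    daisy is a leaf — visit daisy.
  At reed: go right to iris.
    Visit iris.
    At iris: no left child.
    At iris: go right to moss.
      Visit moss.
      At moss: go left to sage.
        Visit sage.
        At sage: go left to tulip.
          tulip is a leaf — visit tulip.
        At sage: go right to pear.
          Visit pear.
          At pear: go left to fig.
            Visit fig.
            At fig: no left child.
            At fig: go right to kale.
              Visit kale.
              At kale: go left to rose.
                rose is a leaf — visit rose.
              At kale: no right child.
          At pear: go right to elm.
            elm is a leaf — visit elm.
      At moss: no right child.
At fir: go right to poppy.
  Visit poppy.
  At poppy: go left to fern.
    fern is a leaf — visit fern.
  At poppy: go right to lime.
    Visit lime.
    At lime: go left to plum.
      plum is a leaf — visit plum.
    At lime: no right child.
Full pre-order sequence: fir, reed, daisy, iris, moss, sage, tulip, pear, fig, kale, rose, elm, poppy, fern, lime, plum.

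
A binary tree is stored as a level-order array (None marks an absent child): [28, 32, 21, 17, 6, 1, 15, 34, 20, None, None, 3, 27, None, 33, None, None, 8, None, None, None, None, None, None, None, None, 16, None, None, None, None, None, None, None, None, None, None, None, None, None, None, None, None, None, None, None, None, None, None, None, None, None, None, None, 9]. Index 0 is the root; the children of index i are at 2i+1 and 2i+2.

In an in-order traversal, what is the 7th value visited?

28

In-order visits the left subtree, then the node, then the right subtree.
At 28: go left to 32.
  At 32: go left to 17.
    At 17: go left to 34.
      34 is a leaf — visit 34.
    Visit 17.
    At 17: go right to 20.
      At 20: go left to 8.
        8 is a leaf — visit 8.
      Visit 20.
      At 20: no right child.
  Visit 32.
  At 32: go right to 6.
    6 is a leaf — visit 6.
Visit 28.
At 28: go right to 21.
  At 21: go left to 1.
    At 1: go left to 3.
      3 is a leaf — visit 3.
    Visit 1.
    At 1: go right to 27.
      At 27: no left child.
      Visit 27.
      At 27: go right to 16.
        At 16: no left child.
        Visit 16.
        At 16: go right to 9.
          9 is a leaf — visit 9.
  Visit 21.
  At 21: go right to 15.
    At 15: no left child.
    Visit 15.
    At 15: go right to 33.
      33 is a leaf — visit 33.
Full in-order sequence: 34, 17, 8, 20, 32, 6, 28, 3, 1, 27, 16, 9, 21, 15, 33.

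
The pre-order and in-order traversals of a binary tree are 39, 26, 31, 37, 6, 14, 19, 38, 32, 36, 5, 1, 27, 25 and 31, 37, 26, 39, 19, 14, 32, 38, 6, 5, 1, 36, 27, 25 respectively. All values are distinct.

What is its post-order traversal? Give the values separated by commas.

37, 31, 26, 19, 32, 38, 14, 1, 5, 25, 27, 36, 6, 39

The first element of pre-order is the root; it splits in-order into left and right subtrees.
Root 39: left subtree has 3 nodes {31, 37, 26}, right has 10 {19, 14, 32, 38, 6, 5, 1, 36, 27, 25}.
  Root 26: left subtree has 2 nodes {31, 37}, right has 0 { }.
    Root 31: left subtree has 0 nodes { }, right has 1 {37}.
  Root 6: left subtree has 4 nodes {19, 14, 32, 38}, right has 5 {5, 1, 36, 27, 25}.
    Root 14: left subtree has 1 node {19}, right has 2 {32, 38}.
      Root 38: left subtree has 1 node {32}, right has 0 { }.
    Root 36: left subtree has 2 nodes {5, 1}, right has 2 {27, 25}.
      Root 5: left subtree has 0 nodes { }, right has 1 {1}.
      Root 27: left subtree has 0 nodes { }, right has 1 {25}.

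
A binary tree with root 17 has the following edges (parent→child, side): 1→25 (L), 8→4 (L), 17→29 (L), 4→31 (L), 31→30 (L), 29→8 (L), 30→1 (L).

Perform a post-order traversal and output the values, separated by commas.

Post-order visits the left subtree, then the right subtree, then the node.
At 17: go left to 29.
  At 29: go left to 8.
    At 8: go left to 4.
      At 4: go left to 31.
        At 31: go left to 30.
          At 30: go left to 1.
            At 1: go left to 25.
              25 is a leaf — visit 25.
            At 1: no right child.
            Visit 1.
          At 30: no right child.
          Visit 30.
        At 31: no right child.
        Visit 31.
      At 4: no right child.
      Visit 4.
    At 8: no right child.
    Visit 8.
  At 29: no right child.
  Visit 29.
At 17: no right child.
Visit 17.

25, 1, 30, 31, 4, 8, 29, 17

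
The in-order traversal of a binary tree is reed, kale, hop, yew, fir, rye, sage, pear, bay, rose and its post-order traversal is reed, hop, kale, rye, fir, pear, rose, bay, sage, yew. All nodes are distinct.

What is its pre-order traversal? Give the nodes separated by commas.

The last element of post-order is the root; it splits in-order into left and right subtrees.
Root yew: left subtree has 3 nodes {reed, kale, hop}, right has 6 {fir, rye, sage, pear, bay, rose}.
  Root kale: left subtree has 1 node {reed}, right has 1 {hop}.
  Root sage: left subtree has 2 nodes {fir, rye}, right has 3 {pear, bay, rose}.
    Root fir: left subtree has 0 nodes { }, right has 1 {rye}.
    Root bay: left subtree has 1 node {pear}, right has 1 {rose}.

yew, kale, reed, hop, sage, fir, rye, bay, pear, rose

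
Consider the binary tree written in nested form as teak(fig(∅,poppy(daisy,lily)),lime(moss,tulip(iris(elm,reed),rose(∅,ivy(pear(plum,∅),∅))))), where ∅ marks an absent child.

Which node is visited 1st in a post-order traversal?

Post-order visits the left subtree, then the right subtree, then the node.
At teak: go left to fig.
  At fig: no left child.
  At fig: go right to poppy.
    At poppy: go left to daisy.
      daisy is a leaf — visit daisy.
    At poppy: go right to lily.
      lily is a leaf — visit lily.
    Visit poppy.
  Visit fig.
At teak: go right to lime.
  At lime: go left to moss.
    moss is a leaf — visit moss.
  At lime: go right to tulip.
    At tulip: go left to iris.
      At iris: go left to elm.
        elm is a leaf — visit elm.
      At iris: go right to reed.
        reed is a leaf — visit reed.
      Visit iris.
    At tulip: go right to rose.
      At rose: no left child.
      At rose: go right to ivy.
        At ivy: go left to pear.
          At pear: go left to plum.
            plum is a leaf — visit plum.
          At pear: no right child.
          Visit pear.
        At ivy: no right child.
        Visit ivy.
      Visit rose.
    Visit tulip.
  Visit lime.
Visit teak.
Full post-order sequence: daisy, lily, poppy, fig, moss, elm, reed, iris, plum, pear, ivy, rose, tulip, lime, teak.

daisy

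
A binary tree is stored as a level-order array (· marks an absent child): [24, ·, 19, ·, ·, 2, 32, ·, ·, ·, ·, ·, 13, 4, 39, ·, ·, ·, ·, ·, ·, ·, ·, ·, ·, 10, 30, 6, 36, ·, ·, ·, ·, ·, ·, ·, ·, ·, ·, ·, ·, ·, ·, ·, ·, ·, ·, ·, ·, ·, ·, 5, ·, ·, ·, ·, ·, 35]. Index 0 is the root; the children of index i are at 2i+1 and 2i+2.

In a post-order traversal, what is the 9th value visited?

4

Post-order visits the left subtree, then the right subtree, then the node.
At 24: no left child.
At 24: go right to 19.
  At 19: go left to 2.
    At 2: no left child.
    At 2: go right to 13.
      At 13: go left to 10.
        At 10: go left to 5.
          5 is a leaf — visit 5.
        At 10: no right child.
        Visit 10.
      At 13: go right to 30.
        30 is a leaf — visit 30.
      Visit 13.
    Visit 2.
  At 19: go right to 32.
    At 32: go left to 4.
      At 4: go left to 6.
        6 is a leaf — visit 6.
      At 4: go right to 36.
        At 36: go left to 35.
          35 is a leaf — visit 35.
        At 36: no right child.
        Visit 36.
      Visit 4.
    At 32: go right to 39.
      39 is a leaf — visit 39.
    Visit 32.
  Visit 19.
Visit 24.
Full post-order sequence: 5, 10, 30, 13, 2, 6, 35, 36, 4, 39, 32, 19, 24.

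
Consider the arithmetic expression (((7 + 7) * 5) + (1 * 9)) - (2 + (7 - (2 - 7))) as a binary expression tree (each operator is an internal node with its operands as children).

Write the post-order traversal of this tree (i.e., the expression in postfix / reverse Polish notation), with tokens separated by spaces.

7 7 + 5 * 1 9 * + 2 7 2 7 - - + -

Post-order on an expression tree gives postfix notation: for each operator, emit left operand, right operand, then the operator.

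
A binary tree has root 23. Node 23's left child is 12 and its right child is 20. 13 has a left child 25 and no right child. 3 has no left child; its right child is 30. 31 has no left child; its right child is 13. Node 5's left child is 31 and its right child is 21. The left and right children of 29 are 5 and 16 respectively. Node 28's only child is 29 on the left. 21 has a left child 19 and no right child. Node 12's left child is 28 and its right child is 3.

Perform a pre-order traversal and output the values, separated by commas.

23, 12, 28, 29, 5, 31, 13, 25, 21, 19, 16, 3, 30, 20

Pre-order visits the node, then its left subtree, then its right subtree.
Visit 23.
At 23: go left to 12.
  Visit 12.
  At 12: go left to 28.
    Visit 28.
    At 28: go left to 29.
      Visit 29.
      At 29: go left to 5.
        Visit 5.
        At 5: go left to 31.
          Visit 31.
          At 31: no left child.
          At 31: go right to 13.
            Visit 13.
            At 13: go left to 25.
              25 is a leaf — visit 25.
            At 13: no right child.
        At 5: go right to 21.
          Visit 21.
          At 21: go left to 19.
            19 is a leaf — visit 19.
          At 21: no right child.
      At 29: go right to 16.
        16 is a leaf — visit 16.
    At 28: no right child.
  At 12: go right to 3.
    Visit 3.
    At 3: no left child.
    At 3: go right to 30.
      30 is a leaf — visit 30.
At 23: go right to 20.
  20 is a leaf — visit 20.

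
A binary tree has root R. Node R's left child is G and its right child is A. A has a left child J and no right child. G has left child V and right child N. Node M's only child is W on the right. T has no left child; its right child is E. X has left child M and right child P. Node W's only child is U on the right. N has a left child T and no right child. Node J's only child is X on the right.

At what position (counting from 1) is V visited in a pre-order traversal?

3

Pre-order visits the node, then its left subtree, then its right subtree.
Visit R.
At R: go left to G.
  Visit G.
  At G: go left to V.
    V is a leaf — visit V.
  At G: go right to N.
    Visit N.
    At N: go left to T.
      Visit T.
      At T: no left child.
      At T: go right to E.
        E is a leaf — visit E.
    At N: no right child.
At R: go right to A.
  Visit A.
  At A: go left to J.
    Visit J.
    At J: no left child.
    At J: go right to X.
      Visit X.
      At X: go left to M.
        Visit M.
        At M: no left child.
        At M: go right to W.
          Visit W.
          At W: no left child.
          At W: go right to U.
            U is a leaf — visit U.
      At X: go right to P.
        P is a leaf — visit P.
  At A: no right child.
Full pre-order sequence: R, G, V, N, T, E, A, J, X, M, W, U, P.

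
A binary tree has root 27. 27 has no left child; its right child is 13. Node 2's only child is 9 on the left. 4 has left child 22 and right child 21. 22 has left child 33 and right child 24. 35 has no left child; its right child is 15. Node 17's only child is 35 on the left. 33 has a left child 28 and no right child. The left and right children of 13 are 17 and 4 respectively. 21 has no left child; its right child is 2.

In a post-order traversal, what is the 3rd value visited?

17

Post-order visits the left subtree, then the right subtree, then the node.
At 27: no left child.
At 27: go right to 13.
  At 13: go left to 17.
    At 17: go left to 35.
      At 35: no left child.
      At 35: go right to 15.
        15 is a leaf — visit 15.
      Visit 35.
    At 17: no right child.
    Visit 17.
  At 13: go right to 4.
    At 4: go left to 22.
      At 22: go left to 33.
        At 33: go left to 28.
          28 is a leaf — visit 28.
        At 33: no right child.
        Visit 33.
      At 22: go right to 24.
        24 is a leaf — visit 24.
      Visit 22.
    At 4: go right to 21.
      At 21: no left child.
      At 21: go right to 2.
        At 2: go left to 9.
          9 is a leaf — visit 9.
        At 2: no right child.
        Visit 2.
      Visit 21.
    Visit 4.
  Visit 13.
Visit 27.
Full post-order sequence: 15, 35, 17, 28, 33, 24, 22, 9, 2, 21, 4, 13, 27.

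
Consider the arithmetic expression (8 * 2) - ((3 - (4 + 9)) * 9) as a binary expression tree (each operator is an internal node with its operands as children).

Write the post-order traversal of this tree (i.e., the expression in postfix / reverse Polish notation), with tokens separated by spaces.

8 2 * 3 4 9 + - 9 * -

Post-order on an expression tree gives postfix notation: for each operator, emit left operand, right operand, then the operator.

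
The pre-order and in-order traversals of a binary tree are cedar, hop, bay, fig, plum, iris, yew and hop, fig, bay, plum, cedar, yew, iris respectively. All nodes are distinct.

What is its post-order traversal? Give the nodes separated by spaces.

The first element of pre-order is the root; it splits in-order into left and right subtrees.
Root cedar: left subtree has 4 nodes {hop, fig, bay, plum}, right has 2 {yew, iris}.
  Root hop: left subtree has 0 nodes { }, right has 3 {fig, bay, plum}.
    Root bay: left subtree has 1 node {fig}, right has 1 {plum}.
  Root iris: left subtree has 1 node {yew}, right has 0 { }.

fig plum bay hop yew iris cedar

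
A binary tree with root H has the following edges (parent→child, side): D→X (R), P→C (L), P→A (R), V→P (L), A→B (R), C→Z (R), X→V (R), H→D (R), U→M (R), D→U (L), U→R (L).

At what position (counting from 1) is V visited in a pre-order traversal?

7

Pre-order visits the node, then its left subtree, then its right subtree.
Visit H.
At H: no left child.
At H: go right to D.
  Visit D.
  At D: go left to U.
    Visit U.
    At U: go left to R.
      R is a leaf — visit R.
    At U: go right to M.
      M is a leaf — visit M.
  At D: go right to X.
    Visit X.
    At X: no left child.
    At X: go right to V.
      Visit V.
      At V: go left to P.
        Visit P.
        At P: go left to C.
          Visit C.
          At C: no left child.
          At C: go right to Z.
            Z is a leaf — visit Z.
        At P: go right to A.
          Visit A.
          At A: no left child.
          At A: go right to B.
            B is a leaf — visit B.
      At V: no right child.
Full pre-order sequence: H, D, U, R, M, X, V, P, C, Z, A, B.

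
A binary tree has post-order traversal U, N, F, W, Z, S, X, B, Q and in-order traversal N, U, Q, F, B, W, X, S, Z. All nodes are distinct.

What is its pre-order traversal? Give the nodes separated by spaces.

Q N U B F X W S Z

The last element of post-order is the root; it splits in-order into left and right subtrees.
Root Q: left subtree has 2 nodes {N, U}, right has 6 {F, B, W, X, S, Z}.
  Root N: left subtree has 0 nodes { }, right has 1 {U}.
  Root B: left subtree has 1 node {F}, right has 4 {W, X, S, Z}.
    Root X: left subtree has 1 node {W}, right has 2 {S, Z}.
      Root S: left subtree has 0 nodes { }, right has 1 {Z}.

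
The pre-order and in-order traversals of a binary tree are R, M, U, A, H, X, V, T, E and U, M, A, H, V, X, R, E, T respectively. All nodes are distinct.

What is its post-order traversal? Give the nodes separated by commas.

U, V, X, H, A, M, E, T, R

The first element of pre-order is the root; it splits in-order into left and right subtrees.
Root R: left subtree has 6 nodes {U, M, A, H, V, X}, right has 2 {E, T}.
  Root M: left subtree has 1 node {U}, right has 4 {A, H, V, X}.
    Root A: left subtree has 0 nodes { }, right has 3 {H, V, X}.
      Root H: left subtree has 0 nodes { }, right has 2 {V, X}.
        Root X: left subtree has 1 node {V}, right has 0 { }.
  Root T: left subtree has 1 node {E}, right has 0 { }.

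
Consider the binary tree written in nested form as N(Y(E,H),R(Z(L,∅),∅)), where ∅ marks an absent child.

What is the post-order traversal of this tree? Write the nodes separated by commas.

Post-order visits the left subtree, then the right subtree, then the node.
At N: go left to Y.
  At Y: go left to E.
    E is a leaf — visit E.
  At Y: go right to H.
    H is a leaf — visit H.
  Visit Y.
At N: go right to R.
  At R: go left to Z.
    At Z: go left to L.
      L is a leaf — visit L.
    At Z: no right child.
    Visit Z.
  At R: no right child.
  Visit R.
Visit N.

E, H, Y, L, Z, R, N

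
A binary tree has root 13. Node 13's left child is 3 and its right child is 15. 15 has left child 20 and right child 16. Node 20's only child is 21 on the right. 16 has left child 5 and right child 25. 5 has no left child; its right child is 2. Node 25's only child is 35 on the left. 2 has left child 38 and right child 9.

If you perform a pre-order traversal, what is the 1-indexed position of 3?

2

Pre-order visits the node, then its left subtree, then its right subtree.
Visit 13.
At 13: go left to 3.
  3 is a leaf — visit 3.
At 13: go right to 15.
  Visit 15.
  At 15: go left to 20.
    Visit 20.
    At 20: no left child.
    At 20: go right to 21.
      21 is a leaf — visit 21.
  At 15: go right to 16.
    Visit 16.
    At 16: go left to 5.
      Visit 5.
      At 5: no left child.
      At 5: go right to 2.
        Visit 2.
        At 2: go left to 38.
          38 is a leaf — visit 38.
        At 2: go right to 9.
          9 is a leaf — visit 9.
    At 16: go right to 25.
      Visit 25.
      At 25: go left to 35.
        35 is a leaf — visit 35.
      At 25: no right child.
Full pre-order sequence: 13, 3, 15, 20, 21, 16, 5, 2, 38, 9, 25, 35.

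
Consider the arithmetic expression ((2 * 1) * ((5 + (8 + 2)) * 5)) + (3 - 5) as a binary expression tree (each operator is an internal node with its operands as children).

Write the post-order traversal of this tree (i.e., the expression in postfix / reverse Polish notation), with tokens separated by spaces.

2 1 * 5 8 2 + + 5 * * 3 5 - +

Post-order on an expression tree gives postfix notation: for each operator, emit left operand, right operand, then the operator.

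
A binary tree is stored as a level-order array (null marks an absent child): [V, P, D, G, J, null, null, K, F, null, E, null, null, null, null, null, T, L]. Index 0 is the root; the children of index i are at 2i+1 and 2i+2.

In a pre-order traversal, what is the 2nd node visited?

Pre-order visits the node, then its left subtree, then its right subtree.
Visit V.
At V: go left to P.
  Visit P.
  At P: go left to G.
    Visit G.
    At G: go left to K.
      Visit K.
      At K: no left child.
      At K: go right to T.
        T is a leaf — visit T.
    At G: go right to F.
      Visit F.
      At F: go left to L.
        L is a leaf — visit L.
      At F: no right child.
  At P: go right to J.
    Visit J.
    At J: no left child.
    At J: go right to E.
      E is a leaf — visit E.
At V: go right to D.
  D is a leaf — visit D.
Full pre-order sequence: V, P, G, K, T, F, L, J, E, D.

P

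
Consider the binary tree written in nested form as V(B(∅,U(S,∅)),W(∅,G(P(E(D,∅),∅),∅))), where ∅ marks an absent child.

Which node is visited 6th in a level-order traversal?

S

Level-order visits nodes level by level from the root, left to right within each level.
Level 0: V
Level 1: B, W
Level 2: U, G
Level 3: S, P
Level 4: E
Level 5: D
Full level-order sequence: V, B, W, U, G, S, P, E, D.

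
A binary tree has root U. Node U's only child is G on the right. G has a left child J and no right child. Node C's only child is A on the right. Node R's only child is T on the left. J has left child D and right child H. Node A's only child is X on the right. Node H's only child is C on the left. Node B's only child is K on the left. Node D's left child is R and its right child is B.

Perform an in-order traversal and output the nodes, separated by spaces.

In-order visits the left subtree, then the node, then the right subtree.
At U: no left child.
Visit U.
At U: go right to G.
  At G: go left to J.
    At J: go left to D.
      At D: go left to R.
        At R: go left to T.
          T is a leaf — visit T.
        Visit R.
        At R: no right child.
      Visit D.
      At D: go right to B.
        At B: go left to K.
          K is a leaf — visit K.
        Visit B.
        At B: no right child.
    Visit J.
    At J: go right to H.
      At H: go left to C.
        At C: no left child.
        Visit C.
        At C: go right to A.
          At A: no left child.
          Visit A.
          At A: go right to X.
            X is a leaf — visit X.
      Visit H.
      At H: no right child.
  Visit G.
  At G: no right child.

U T R D K B J C A X H G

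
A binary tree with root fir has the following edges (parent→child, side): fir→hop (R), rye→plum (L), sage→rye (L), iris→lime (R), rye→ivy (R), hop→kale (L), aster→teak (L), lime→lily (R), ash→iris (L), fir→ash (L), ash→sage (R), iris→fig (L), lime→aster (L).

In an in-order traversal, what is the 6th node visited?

In-order visits the left subtree, then the node, then the right subtree.
At fir: go left to ash.
  At ash: go left to iris.
    At iris: go left to fig.
      fig is a leaf — visit fig.
    Visit iris.
    At iris: go right to lime.
      At lime: go left to aster.
        At aster: go left to teak.
          teak is a leaf — visit teak.
        Visit aster.
        At aster: no right child.
      Visit lime.
      At lime: go right to lily.
        lily is a leaf — visit lily.
  Visit ash.
  At ash: go right to sage.
    At sage: go left to rye.
      At rye: go left to plum.
        plum is a leaf — visit plum.
      Visit rye.
      At rye: go right to ivy.
        ivy is a leaf — visit ivy.
    Visit sage.
    At sage: no right child.
Visit fir.
At fir: go right to hop.
  At hop: go left to kale.
    kale is a leaf — visit kale.
  Visit hop.
  At hop: no right child.
Full in-order sequence: fig, iris, teak, aster, lime, lily, ash, plum, rye, ivy, sage, fir, kale, hop.

lily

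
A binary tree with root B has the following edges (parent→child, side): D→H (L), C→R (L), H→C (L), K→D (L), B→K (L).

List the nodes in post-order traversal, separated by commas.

Post-order visits the left subtree, then the right subtree, then the node.
At B: go left to K.
  At K: go left to D.
    At D: go left to H.
      At H: go left to C.
        At C: go left to R.
          R is a leaf — visit R.
        At C: no right child.
        Visit C.
      At H: no right child.
      Visit H.
    At D: no right child.
    Visit D.
  At K: no right child.
  Visit K.
At B: no right child.
Visit B.

R, C, H, D, K, B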